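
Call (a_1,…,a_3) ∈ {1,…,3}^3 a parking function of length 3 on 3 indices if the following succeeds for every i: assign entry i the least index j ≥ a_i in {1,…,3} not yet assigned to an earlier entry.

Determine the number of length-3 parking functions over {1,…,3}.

16

|PF(3,3)| = (3−3+1)·(3+1)^(3−1) = 1·16 = 16 (Konheim–Weiss)
One tuple (2,1,2) → sorted (1,2,2): b_i ≤ i ∀i, a PF.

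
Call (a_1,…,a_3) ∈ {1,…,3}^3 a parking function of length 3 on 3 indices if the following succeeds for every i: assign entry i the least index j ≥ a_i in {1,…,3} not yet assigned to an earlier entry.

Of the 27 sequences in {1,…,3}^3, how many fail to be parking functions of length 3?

11

|PF(3,3)| = (4−3)·4^(3−1) = 1×16 = 16 [KW]
E.g. (3,2,2) → sorted (2,2,3): b_1=2>1, not a PF.
So 27 − 16 = 11 fail.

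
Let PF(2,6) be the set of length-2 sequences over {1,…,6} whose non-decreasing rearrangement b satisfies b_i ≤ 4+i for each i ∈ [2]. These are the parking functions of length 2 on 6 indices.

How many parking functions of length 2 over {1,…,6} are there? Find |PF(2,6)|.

35

Count = (6+1−2)·(6+1)^{2−1} = 5 · 7 = 35
E.g. (1,2) → sorted (1,2): b_i ≤ 4+i ∀i, a PF.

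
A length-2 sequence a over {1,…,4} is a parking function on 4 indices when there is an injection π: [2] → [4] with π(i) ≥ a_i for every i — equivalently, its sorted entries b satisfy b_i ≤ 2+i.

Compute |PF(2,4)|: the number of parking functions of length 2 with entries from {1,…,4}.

#PF = 3·5^1 = 3×5 = 15
Example (3,1) → sorted (1,3): b_i ≤ 2+i ∀i, a PF.

15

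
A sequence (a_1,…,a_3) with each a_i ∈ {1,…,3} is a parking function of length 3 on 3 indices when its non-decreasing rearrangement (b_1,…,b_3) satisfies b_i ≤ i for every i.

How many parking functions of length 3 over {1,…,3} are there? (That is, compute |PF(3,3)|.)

16

|PF(3,3)| = 1·4^2 = 1×16 = 16 (Konheim–Weiss)
Check (1,1,3) → sorted (1,1,3): b_i ≤ i ∀i, a PF.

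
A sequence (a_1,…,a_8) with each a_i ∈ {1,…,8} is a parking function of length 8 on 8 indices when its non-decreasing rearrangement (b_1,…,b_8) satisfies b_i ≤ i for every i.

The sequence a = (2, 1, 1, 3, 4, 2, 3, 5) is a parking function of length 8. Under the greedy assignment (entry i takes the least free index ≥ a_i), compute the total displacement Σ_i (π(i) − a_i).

Σπ(i) = 1+…+8 = 36; Σa = 2+1+1+3+4+2+3+5 = 21; disp = 36−21 = 15.

15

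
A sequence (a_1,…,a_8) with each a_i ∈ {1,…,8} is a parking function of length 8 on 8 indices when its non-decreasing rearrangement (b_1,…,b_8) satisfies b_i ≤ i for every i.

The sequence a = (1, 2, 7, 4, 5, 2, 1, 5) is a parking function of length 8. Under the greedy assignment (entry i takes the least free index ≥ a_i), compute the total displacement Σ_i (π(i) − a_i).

9

Σπ = 36 ({1..8} each once); Σa = 1+2+7+4+5+2+1+5 = 27; disp = 36−27 = 9.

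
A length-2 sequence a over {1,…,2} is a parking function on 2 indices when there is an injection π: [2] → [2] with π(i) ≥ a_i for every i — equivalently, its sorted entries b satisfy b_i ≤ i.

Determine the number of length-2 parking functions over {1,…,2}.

#PF = (2−2+1)·(2+1)^(2−1) = 1×3 = 3 (Pollak)
Example (1,1) → sorted (1,1): b_i ≤ i ∀i, a PF.

3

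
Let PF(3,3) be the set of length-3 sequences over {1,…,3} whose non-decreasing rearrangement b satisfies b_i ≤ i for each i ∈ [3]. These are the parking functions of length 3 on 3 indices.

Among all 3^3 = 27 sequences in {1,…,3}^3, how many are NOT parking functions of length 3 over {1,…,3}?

11

Count = (3+1−3)·(3+1)^{3−1} = 1 · 16 = 16 (Konheim–Weiss)
One tuple (3,3,3) → sorted (3,3,3): b_1=3>1, not a PF.
Total 27; non-PF = 27−16 = 11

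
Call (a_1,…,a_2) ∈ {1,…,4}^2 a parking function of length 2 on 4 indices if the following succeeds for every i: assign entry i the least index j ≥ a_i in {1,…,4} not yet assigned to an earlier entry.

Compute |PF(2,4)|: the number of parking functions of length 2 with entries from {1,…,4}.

15

#PF = 3·5^1 = 3×5 = 15 (Pollak)
Check (2,1) → sorted (1,2): b_i ≤ 2+i ∀i, a PF.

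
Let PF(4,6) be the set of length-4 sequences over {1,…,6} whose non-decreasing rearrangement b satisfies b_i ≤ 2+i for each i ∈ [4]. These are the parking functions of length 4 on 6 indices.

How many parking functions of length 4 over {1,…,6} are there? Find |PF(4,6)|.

1029

|PF| = (7−4)·7^(4−1) = 3×343 = 1029 (Konheim–Weiss)
Check (1,2,1,2) → sorted (1,1,2,2): b_i ≤ 2+i ∀i, a PF.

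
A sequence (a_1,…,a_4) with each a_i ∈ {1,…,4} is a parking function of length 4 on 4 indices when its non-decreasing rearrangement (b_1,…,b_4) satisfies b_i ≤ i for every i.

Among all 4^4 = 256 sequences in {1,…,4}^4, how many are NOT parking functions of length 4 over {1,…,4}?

131

|PF(4,4)| = (5−4)·5^(4−1) = 1×125 = 125 (Konheim–Weiss)
E.g. (2,3,4,4) → sorted (2,3,4,4): b_1=2>1, not a PF.
So 256 − 125 = 131 fail.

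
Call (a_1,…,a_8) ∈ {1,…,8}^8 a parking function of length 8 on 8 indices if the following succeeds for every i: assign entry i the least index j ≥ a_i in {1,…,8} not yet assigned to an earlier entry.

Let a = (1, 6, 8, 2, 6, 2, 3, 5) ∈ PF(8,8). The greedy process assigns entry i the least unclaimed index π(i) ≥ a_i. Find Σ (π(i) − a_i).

Σπ = 8·9/2 = 36 (π permutes [8]); Σa = 1+6+8+2+6+2+3+5 = 33; disp = 36−33 = 3.

3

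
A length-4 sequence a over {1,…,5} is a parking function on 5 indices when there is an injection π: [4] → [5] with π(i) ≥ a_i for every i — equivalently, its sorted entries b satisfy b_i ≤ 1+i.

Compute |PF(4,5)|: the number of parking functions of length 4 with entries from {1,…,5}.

432

#PF = (5+1−4)·(5+1)^{4−1} = 2×216 = 432
Example (1,2,3,1) → sorted (1,1,2,3): b_i ≤ 1+i ∀i, a PF.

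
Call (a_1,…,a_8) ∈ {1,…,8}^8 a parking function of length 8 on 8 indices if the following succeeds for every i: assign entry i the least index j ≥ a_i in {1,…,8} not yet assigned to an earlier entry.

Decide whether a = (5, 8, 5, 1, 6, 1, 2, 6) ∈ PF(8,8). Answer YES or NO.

Sorted: b = (1, 1, 2, 5, 5, 6, 6, 8).
  b_1=1 ≤ 1
  b_2=1 ≤ 2
  b_3=2 ≤ 3
  b_4=5 > 4
  fails at i=4 ⇒ NO

NO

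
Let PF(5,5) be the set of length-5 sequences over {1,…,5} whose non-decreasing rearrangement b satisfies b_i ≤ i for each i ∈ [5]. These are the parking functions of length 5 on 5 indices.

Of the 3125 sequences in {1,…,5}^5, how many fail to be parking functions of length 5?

|PF| = (5−5+1)·(5+1)^(5−1) = 1×1296 = 1296 (Pollak)
Example (3,5,5,3,1) → sorted (1,3,3,5,5): b_2=3>2, not a PF.
5^5 − 1296 = 3125 − 1296 = 1829

1829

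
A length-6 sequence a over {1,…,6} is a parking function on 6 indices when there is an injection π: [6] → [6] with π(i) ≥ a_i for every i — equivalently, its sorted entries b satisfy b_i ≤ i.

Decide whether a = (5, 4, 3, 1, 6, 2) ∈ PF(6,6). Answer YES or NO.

YES

Order a: b = (1, 2, 3, 4, 5, 6).
  b_1=1 ≤ 1
  b_2=2 ≤ 2
  b_3=3 ≤ 3
  b_4=4 ≤ 4
  b_5=5 ≤ 5
  b_6=6 ≤ 6
All bounds hold ⇒ YES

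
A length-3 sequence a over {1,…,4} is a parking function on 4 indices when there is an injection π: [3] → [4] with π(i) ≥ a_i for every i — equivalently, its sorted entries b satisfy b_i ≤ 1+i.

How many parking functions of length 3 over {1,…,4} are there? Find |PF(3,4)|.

50

|PF| = (5−3)·5^(3−1) = 2·25 = 50 [KW]
Check (3,1,4) → sorted (1,3,4): b_i ≤ 1+i ∀i, a PF.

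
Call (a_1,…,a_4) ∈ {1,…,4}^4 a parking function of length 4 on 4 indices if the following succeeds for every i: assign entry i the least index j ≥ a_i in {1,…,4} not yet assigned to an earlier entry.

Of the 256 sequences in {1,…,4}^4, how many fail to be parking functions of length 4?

131

#PF = (4+1−4)·(4+1)^{4−1} = 1 · 125 = 125
E.g. (4,4,4,3) → sorted (3,4,4,4): b_1=3>1, not a PF.
Total 256; non-PF = 256−125 = 131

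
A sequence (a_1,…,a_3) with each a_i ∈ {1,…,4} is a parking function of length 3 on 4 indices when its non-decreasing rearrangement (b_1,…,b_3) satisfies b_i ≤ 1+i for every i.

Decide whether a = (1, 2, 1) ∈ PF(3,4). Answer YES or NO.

Sorted: b = (1, 1, 2).
  b_1=1 ≤ 2
  b_2=1 ≤ 3
  b_3=2 ≤ 4
All bounds hold ⇒ YES

YES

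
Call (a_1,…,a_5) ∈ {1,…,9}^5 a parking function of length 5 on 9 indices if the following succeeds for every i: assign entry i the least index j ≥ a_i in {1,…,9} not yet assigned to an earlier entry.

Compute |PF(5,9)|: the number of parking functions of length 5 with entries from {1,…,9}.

#PF = (9+1−5)·(9+1)^{5−1} = 5×10000 = 50000 (Pollak)
E.g. (2,4,7,9,7) → sorted (2,4,7,7,9): b_i ≤ 4+i ∀i, a PF.

50000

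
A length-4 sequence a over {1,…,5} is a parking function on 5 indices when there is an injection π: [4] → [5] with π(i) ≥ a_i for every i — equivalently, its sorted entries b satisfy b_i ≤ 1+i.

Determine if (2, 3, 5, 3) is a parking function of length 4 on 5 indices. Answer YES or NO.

Sorted: b = (2, 3, 3, 5).
  b_1=2 ≤ 2
  b_2=3 ≤ 3
  b_3=3 ≤ 4
  b_4=5 ≤ 5
All bounds hold ⇒ YES

YES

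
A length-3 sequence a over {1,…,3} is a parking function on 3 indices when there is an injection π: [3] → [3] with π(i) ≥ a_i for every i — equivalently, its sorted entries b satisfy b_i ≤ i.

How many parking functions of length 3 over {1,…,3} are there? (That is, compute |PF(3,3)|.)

16

|PF(3,3)| = 1·4^2 = 1·16 = 16 [KW]
E.g. (2,3,1) → sorted (1,2,3): b_i ≤ i ∀i, a PF.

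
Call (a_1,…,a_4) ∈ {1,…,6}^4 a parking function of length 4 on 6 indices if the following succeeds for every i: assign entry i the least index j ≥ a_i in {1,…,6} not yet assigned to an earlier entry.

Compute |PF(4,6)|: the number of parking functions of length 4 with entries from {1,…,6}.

|PF(4,6)| = (6−4+1)·(6+1)^(4−1) = 3·343 = 1029
One tuple (1,1,5,6) → sorted (1,1,5,6): b_i ≤ 2+i ∀i, a PF.

1029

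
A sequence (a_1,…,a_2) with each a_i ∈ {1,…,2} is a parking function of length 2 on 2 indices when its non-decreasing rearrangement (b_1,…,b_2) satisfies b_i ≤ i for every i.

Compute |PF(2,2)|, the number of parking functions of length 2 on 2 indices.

Count = (3−2)·3^(2−1) = 1·3 = 3 (Konheim–Weiss)
Example (2,1) → sorted (1,2): b_i ≤ i ∀i, a PF.

3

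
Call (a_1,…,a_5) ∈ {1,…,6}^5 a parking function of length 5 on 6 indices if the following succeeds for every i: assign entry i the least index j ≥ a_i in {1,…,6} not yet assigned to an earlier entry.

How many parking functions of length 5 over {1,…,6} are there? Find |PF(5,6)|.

Count = 2·7^4 = 2×2401 = 4802 [KW]
Check (2,1,5,3,4) → sorted (1,2,3,4,5): b_i ≤ 1+i ∀i, a PF.

4802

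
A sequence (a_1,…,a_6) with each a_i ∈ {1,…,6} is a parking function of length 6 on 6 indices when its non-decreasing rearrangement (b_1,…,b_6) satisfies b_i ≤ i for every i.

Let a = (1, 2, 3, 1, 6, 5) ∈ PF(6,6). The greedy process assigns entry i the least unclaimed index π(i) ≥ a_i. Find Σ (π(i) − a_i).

3

Σπ = 6·7/2 = 21 (π permutes [6]); Σa = 1+2+3+1+6+5 = 18; disp = 21−18 = 3.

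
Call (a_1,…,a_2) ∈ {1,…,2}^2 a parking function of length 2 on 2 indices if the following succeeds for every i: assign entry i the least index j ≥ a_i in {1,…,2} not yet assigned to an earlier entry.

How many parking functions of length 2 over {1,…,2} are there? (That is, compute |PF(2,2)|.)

#PF = (3−2)·3^(2−1) = 1×3 = 3 (Konheim–Weiss)
E.g. (2,1) → sorted (1,2): b_i ≤ i ∀i, a PF.

3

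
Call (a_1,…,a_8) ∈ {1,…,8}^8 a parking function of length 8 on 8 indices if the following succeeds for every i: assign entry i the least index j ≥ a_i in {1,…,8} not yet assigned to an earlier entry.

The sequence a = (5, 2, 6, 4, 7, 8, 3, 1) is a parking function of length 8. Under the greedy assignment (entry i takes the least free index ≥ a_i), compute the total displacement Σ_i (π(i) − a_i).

0

Σπ = 36 ({1..8} each once); Σa = 5+2+6+4+7+8+3+1 = 36; disp = 36−36 = 0.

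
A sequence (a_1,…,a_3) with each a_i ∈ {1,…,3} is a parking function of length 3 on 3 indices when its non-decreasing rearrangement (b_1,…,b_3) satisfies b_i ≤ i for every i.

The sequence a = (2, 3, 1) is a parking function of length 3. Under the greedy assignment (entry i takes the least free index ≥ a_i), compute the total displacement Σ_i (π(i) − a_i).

0

Σπ = 6 ({1..3} each once); Σa = 2+3+1 = 6; disp = 6−6 = 0.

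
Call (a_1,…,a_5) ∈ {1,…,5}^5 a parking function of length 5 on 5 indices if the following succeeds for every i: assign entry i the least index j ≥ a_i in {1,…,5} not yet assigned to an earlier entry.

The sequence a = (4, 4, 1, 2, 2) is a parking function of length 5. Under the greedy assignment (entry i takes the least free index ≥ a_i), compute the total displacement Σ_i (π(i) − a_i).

2

Σπ = 15 ({1..5} each once); Σa = 4+4+1+2+2 = 13; disp = 15−13 = 2.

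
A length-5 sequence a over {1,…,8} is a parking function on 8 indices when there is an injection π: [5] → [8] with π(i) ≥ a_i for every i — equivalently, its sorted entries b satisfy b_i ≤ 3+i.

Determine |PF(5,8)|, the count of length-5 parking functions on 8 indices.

#PF = (8−5+1)·(8+1)^(5−1) = 4·6561 = 26244
Check (5,7,4,8,5) → sorted (4,5,5,7,8): b_i ≤ 3+i ∀i, a PF.

26244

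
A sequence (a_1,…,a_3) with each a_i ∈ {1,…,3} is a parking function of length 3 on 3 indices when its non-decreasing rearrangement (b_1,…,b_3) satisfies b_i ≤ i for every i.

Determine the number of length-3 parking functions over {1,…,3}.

16

|PF| = (3+1−3)·(3+1)^{3−1} = 1×16 = 16 [KW]
Check (2,3,1) → sorted (1,2,3): b_i ≤ i ∀i, a PF.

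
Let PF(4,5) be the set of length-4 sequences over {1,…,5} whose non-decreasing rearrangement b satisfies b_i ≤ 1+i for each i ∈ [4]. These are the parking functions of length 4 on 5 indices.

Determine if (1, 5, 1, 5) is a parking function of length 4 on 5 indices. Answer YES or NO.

Rearranged: b = (1, 1, 5, 5).
  b_1=1 ≤ 2
  b_2=1 ≤ 3
  b_3=5 > 4
  fails at i=3 ⇒ NO

NO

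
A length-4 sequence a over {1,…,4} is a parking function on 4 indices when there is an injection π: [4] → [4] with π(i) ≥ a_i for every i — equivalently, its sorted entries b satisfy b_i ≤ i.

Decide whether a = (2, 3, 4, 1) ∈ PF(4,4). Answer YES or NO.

Sorted: b = (1, 2, 3, 4).
  b_1=1 ≤ 1
  b_2=2 ≤ 2
  b_3=3 ≤ 3
  b_4=4 ≤ 4
All bounds hold ⇒ YES

YES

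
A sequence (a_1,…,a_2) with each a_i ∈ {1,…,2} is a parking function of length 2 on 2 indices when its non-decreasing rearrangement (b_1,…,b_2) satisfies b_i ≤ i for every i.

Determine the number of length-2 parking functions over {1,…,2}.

3

|PF(2,2)| = 1·3^1 = 1·3 = 3 [KW]
E.g. (1,2) → sorted (1,2): b_i ≤ i ∀i, a PF.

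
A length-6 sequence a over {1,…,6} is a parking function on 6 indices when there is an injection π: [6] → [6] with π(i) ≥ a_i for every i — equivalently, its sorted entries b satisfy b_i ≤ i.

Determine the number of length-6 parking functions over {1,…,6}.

|PF| = (6−6+1)·(6+1)^(6−1) = 1 · 16807 = 16807 (Pollak)
Example (4,3,1,4,1,2) → sorted (1,1,2,3,4,4): b_i ≤ i ∀i, a PF.

16807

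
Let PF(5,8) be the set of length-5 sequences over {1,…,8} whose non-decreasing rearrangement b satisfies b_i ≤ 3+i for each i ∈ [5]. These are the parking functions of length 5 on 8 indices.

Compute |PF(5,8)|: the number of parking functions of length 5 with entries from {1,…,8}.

26244

|PF(5,8)| = (9−5)·9^(5−1) = 4×6561 = 26244 [KW]
One tuple (5,7,3,7,2) → sorted (2,3,5,7,7): b_i ≤ 3+i ∀i, a PF.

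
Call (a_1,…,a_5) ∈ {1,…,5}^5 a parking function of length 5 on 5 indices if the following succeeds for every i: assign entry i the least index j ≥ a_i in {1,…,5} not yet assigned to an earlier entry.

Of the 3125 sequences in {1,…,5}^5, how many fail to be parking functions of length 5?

1829

|PF| = (6−5)·6^(5−1) = 1 · 1296 = 1296 (Konheim–Weiss)
Check (2,5,4,4,1) → sorted (1,2,4,4,5): b_3=4>3, not a PF.
So 3125 − 1296 = 1829 fail.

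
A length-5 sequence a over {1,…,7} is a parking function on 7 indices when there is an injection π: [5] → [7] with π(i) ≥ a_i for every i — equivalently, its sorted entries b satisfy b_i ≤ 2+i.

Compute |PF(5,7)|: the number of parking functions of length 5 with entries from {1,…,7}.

12288

#PF = (7−5+1)·(7+1)^(5−1) = 3 · 4096 = 12288
One tuple (1,1,1,7,3) → sorted (1,1,1,3,7): b_i ≤ 2+i ∀i, a PF.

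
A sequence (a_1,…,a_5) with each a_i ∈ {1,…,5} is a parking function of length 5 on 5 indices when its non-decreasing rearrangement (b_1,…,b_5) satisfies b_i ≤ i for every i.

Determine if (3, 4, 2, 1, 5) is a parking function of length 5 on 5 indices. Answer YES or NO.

YES

Sorted: b = (1, 2, 3, 4, 5).
  b_1=1 ≤ 1
  b_2=2 ≤ 2
  b_3=3 ≤ 3
  b_4=4 ≤ 4
  b_5=5 ≤ 5
All bounds hold ⇒ YES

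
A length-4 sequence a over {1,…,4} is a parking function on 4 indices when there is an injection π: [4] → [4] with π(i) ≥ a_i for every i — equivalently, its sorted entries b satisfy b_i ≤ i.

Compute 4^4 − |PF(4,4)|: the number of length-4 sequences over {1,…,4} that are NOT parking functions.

131

Count = (5−4)·5^(4−1) = 1×125 = 125 (Pollak)
One tuple (4,3,2,4) → sorted (2,3,4,4): b_1=2>1, not a PF.
So 256 − 125 = 131 fail.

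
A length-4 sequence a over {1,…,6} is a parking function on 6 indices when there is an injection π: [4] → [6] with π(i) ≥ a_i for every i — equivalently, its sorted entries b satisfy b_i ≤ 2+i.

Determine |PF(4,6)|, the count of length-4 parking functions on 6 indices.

1029

|PF(4,6)| = 3·7^3 = 3·343 = 1029 [KW]
Example (3,1,3,2) → sorted (1,2,3,3): b_i ≤ 2+i ∀i, a PF.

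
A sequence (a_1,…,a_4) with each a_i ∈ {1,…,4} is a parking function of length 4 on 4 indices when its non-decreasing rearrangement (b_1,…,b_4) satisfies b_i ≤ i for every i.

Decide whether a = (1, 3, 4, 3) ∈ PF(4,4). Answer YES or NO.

Order a: b = (1, 3, 3, 4).
  b_1=1 ≤ 1
  b_2=3 > 2
  fails at i=2 ⇒ NO

NO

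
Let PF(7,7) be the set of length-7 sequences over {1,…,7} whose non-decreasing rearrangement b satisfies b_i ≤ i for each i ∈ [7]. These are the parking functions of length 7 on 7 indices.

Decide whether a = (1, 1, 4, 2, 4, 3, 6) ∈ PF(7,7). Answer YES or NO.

YES

Sorted: b = (1, 1, 2, 3, 4, 4, 6).
  b_1=1 ≤ 1
  b_2=1 ≤ 2
  b_3=2 ≤ 3
  b_4=3 ≤ 4
  b_5=4 ≤ 5
  b_6=4 ≤ 6
  b_7=6 ≤ 7
All bounds hold ⇒ YES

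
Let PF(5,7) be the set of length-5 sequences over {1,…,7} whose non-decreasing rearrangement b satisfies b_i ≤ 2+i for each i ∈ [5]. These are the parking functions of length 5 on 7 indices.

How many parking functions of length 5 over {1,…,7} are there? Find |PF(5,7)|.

12288

|PF| = (7−5+1)·(7+1)^(5−1) = 3 · 4096 = 12288 [KW]
One tuple (3,3,2,2,3) → sorted (2,2,3,3,3): b_i ≤ 2+i ∀i, a PF.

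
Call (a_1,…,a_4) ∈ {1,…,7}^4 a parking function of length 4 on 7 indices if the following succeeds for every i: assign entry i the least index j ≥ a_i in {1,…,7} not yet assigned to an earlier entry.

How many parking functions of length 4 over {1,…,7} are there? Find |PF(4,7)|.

#PF = (7+1−4)·(7+1)^{4−1} = 4 · 512 = 2048 [KW]
Example (7,4,5,1) → sorted (1,4,5,7): b_i ≤ 3+i ∀i, a PF.

2048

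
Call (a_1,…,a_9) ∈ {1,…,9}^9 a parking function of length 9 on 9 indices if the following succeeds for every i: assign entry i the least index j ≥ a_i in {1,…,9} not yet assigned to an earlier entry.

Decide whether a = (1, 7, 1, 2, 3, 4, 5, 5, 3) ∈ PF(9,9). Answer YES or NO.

YES

Order a: b = (1, 1, 2, 3, 3, 4, 5, 5, 7).
  b_1=1 ≤ 1
  b_2=1 ≤ 2
  b_3=2 ≤ 3
  b_4=3 ≤ 4
  b_5=3 ≤ 5
  b_6=4 ≤ 6
  b_7=5 ≤ 7
  b_8=5 ≤ 8
  b_9=7 ≤ 9
All bounds hold ⇒ YES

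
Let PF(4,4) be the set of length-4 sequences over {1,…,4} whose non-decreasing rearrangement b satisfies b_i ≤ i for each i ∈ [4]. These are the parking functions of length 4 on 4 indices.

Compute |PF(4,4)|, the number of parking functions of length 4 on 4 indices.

125

#PF = (4+1−4)·(4+1)^{4−1} = 1×125 = 125 [KW]
One tuple (4,3,1,2) → sorted (1,2,3,4): b_i ≤ i ∀i, a PF.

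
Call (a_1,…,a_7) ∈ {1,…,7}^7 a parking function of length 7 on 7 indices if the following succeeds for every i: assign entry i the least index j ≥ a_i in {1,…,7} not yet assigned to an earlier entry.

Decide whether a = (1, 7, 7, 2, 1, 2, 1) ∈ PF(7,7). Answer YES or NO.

NO

Rearranged: b = (1, 1, 1, 2, 2, 7, 7).
  b_1=1 ≤ 1
  b_2=1 ≤ 2
  b_3=1 ≤ 3
  b_4=2 ≤ 4
  b_5=2 ≤ 5
  b_6=7 > 6
  fails at i=6 ⇒ NO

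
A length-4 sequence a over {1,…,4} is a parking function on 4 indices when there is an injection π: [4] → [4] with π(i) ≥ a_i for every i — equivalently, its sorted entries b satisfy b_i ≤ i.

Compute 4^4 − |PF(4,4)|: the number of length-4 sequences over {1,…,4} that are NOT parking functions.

#PF = (4+1−4)·(4+1)^{4−1} = 1×125 = 125 (Pollak)
E.g. (3,3,4,4) → sorted (3,3,4,4): b_1=3>1, not a PF.
So 256 − 125 = 131 fail.

131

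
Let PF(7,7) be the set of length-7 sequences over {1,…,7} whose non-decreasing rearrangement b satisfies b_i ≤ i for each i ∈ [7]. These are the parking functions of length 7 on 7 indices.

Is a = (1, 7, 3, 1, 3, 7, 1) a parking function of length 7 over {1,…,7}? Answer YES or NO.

NO

Sorted: b = (1, 1, 1, 3, 3, 7, 7).
  b_1=1 ≤ 1
  b_2=1 ≤ 2
  b_3=1 ≤ 3
  b_4=3 ≤ 4
  b_5=3 ≤ 5
  b_6=7 > 6
  fails at i=6 ⇒ NO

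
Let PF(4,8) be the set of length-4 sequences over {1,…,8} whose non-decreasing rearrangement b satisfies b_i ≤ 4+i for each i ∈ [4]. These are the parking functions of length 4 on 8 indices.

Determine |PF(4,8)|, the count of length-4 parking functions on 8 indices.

3645

Count = (8−4+1)·(8+1)^(4−1) = 5×729 = 3645 (Konheim–Weiss)
E.g. (1,2,5,6) → sorted (1,2,5,6): b_i ≤ 4+i ∀i, a PF.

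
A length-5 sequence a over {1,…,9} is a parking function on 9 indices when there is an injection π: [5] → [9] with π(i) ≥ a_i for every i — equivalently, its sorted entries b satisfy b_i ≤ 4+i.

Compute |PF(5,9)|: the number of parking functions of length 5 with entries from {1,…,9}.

50000

|PF| = (10−5)·10^(5−1) = 5×10000 = 50000
Example (3,4,6,3,9) → sorted (3,3,4,6,9): b_i ≤ 4+i ∀i, a PF.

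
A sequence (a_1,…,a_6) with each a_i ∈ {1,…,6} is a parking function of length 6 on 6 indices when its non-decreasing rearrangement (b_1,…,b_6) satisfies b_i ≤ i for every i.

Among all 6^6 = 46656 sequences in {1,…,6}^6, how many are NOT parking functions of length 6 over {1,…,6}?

Count = (7−6)·7^(6−1) = 1·16807 = 16807 (Pollak)
E.g. (3,5,4,6,5,4) → sorted (3,4,4,5,5,6): b_1=3>1, not a PF.
6^6 − 16807 = 46656 − 16807 = 29849

29849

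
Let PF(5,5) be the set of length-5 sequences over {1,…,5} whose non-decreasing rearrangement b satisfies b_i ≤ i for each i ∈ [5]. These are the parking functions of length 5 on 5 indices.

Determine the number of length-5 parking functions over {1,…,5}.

1296

Count = (5−5+1)·(5+1)^(5−1) = 1·1296 = 1296
E.g. (2,3,3,1,1) → sorted (1,1,2,3,3): b_i ≤ i ∀i, a PF.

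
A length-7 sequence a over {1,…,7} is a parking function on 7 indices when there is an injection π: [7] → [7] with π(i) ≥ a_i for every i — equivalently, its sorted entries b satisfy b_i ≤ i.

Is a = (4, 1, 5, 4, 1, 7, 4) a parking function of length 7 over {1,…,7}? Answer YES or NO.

NO

Order a: b = (1, 1, 4, 4, 4, 5, 7).
  b_1=1 ≤ 1
  b_2=1 ≤ 2
  b_3=4 > 3
  fails at i=3 ⇒ NO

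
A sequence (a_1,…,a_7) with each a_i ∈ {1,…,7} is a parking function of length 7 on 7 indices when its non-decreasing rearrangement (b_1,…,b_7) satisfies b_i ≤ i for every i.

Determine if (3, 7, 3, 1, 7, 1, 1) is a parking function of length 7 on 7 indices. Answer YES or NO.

NO

Order a: b = (1, 1, 1, 3, 3, 7, 7).
  b_1=1 ≤ 1
  b_2=1 ≤ 2
  b_3=1 ≤ 3
  b_4=3 ≤ 4
  b_5=3 ≤ 5
  b_6=7 > 6
  fails at i=6 ⇒ NO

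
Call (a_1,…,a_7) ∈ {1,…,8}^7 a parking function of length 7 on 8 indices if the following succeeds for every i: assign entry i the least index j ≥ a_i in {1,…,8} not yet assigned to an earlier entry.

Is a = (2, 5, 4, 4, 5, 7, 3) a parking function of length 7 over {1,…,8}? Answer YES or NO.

YES

Sorted: b = (2, 3, 4, 4, 5, 5, 7).
  b_1=2 ≤ 2
  b_2=3 ≤ 3
  b_3=4 ≤ 4
  b_4=4 ≤ 5
  b_5=5 ≤ 6
  b_6=5 ≤ 7
  b_7=7 ≤ 8
All bounds hold ⇒ YES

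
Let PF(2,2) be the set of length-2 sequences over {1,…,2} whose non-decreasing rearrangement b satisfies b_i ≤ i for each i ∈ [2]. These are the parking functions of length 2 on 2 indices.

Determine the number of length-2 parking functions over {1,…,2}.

Count = (3−2)·3^(2−1) = 1×3 = 3 (Pollak)
E.g. (1,1) → sorted (1,1): b_i ≤ i ∀i, a PF.

3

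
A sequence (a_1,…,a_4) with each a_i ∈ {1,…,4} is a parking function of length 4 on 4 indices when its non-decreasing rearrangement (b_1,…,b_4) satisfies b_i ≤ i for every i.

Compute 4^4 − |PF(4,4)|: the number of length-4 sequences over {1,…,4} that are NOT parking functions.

Count = 1·5^3 = 1·125 = 125 [KW]
Check (4,4,3,3) → sorted (3,3,4,4): b_1=3>1, not a PF.
So 256 − 125 = 131 fail.

131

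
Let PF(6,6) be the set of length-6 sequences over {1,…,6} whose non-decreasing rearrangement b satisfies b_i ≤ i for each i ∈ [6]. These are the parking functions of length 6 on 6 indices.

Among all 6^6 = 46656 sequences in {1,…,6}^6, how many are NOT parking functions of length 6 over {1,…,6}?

#PF = (6−6+1)·(6+1)^(6−1) = 1×16807 = 16807 (Pollak)
E.g. (4,6,3,4,5,4) → sorted (3,4,4,4,5,6): b_1=3>1, not a PF.
Total 46656; non-PF = 46656−16807 = 29849

29849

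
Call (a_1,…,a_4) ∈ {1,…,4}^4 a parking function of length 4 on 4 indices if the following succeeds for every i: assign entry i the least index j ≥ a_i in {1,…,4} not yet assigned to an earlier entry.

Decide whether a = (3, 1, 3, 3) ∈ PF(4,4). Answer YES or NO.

Rearranged: b = (1, 3, 3, 3).
  b_1=1 ≤ 1
  b_2=3 > 2
  fails at i=2 ⇒ NO

NO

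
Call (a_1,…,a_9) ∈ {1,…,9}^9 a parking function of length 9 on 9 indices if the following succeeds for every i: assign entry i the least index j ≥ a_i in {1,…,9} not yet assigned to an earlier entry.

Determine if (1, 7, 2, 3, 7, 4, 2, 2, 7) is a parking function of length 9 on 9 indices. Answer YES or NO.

Sorted: b = (1, 2, 2, 2, 3, 4, 7, 7, 7).
  b_1=1 ≤ 1
  b_2=2 ≤ 2
  b_3=2 ≤ 3
  b_4=2 ≤ 4
  b_5=3 ≤ 5
  b_6=4 ≤ 6
  b_7=7 ≤ 7
  b_8=7 ≤ 8
  b_9=7 ≤ 9
All bounds hold ⇒ YES

YES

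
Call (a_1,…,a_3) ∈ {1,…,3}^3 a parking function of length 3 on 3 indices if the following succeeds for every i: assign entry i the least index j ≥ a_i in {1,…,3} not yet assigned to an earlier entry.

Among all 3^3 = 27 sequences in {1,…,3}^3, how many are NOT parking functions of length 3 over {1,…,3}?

|PF| = (4−3)·4^(3−1) = 1·16 = 16
One tuple (1,3,3) → sorted (1,3,3): b_2=3>2, not a PF.
3^3 − 16 = 27 − 16 = 11

11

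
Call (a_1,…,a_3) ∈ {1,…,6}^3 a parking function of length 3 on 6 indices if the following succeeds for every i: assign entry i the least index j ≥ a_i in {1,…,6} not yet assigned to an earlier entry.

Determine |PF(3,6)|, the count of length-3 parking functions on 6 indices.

196

Count = 4·7^2 = 4×49 = 196 [KW]
Example (3,5,2) → sorted (2,3,5): b_i ≤ 3+i ∀i, a PF.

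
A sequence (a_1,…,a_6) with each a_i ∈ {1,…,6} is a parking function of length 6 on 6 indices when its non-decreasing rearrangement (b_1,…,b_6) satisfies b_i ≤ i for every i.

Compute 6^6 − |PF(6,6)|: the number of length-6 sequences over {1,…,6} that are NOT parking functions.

#PF = (7−6)·7^(6−1) = 1·16807 = 16807 (Konheim–Weiss)
Example (2,5,5,3,4,5) → sorted (2,3,4,5,5,5): b_1=2>1, not a PF.
6^6 − 16807 = 46656 − 16807 = 29849

29849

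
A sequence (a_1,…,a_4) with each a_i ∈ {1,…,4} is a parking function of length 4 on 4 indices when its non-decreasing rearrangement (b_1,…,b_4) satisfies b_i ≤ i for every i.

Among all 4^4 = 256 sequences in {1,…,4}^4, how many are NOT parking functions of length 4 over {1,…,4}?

Count = (4+1−4)·(4+1)^{4−1} = 1×125 = 125 (Konheim–Weiss)
Example (4,4,4,4) → sorted (4,4,4,4): b_1=4>1, not a PF.
4^4 − 125 = 256 − 125 = 131

131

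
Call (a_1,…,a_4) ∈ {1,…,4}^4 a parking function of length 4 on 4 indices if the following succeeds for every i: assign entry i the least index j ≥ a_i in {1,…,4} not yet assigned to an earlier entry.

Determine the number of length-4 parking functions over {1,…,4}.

125

#PF = (4+1−4)·(4+1)^{4−1} = 1·125 = 125
E.g. (1,1,1,4) → sorted (1,1,1,4): b_i ≤ i ∀i, a PF.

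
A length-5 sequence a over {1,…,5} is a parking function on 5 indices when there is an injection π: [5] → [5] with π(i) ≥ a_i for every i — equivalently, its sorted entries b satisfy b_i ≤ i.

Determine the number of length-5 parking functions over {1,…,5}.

#PF = (5−5+1)·(5+1)^(5−1) = 1·1296 = 1296 (Konheim–Weiss)
One tuple (1,2,1,2,4) → sorted (1,1,2,2,4): b_i ≤ i ∀i, a PF.

1296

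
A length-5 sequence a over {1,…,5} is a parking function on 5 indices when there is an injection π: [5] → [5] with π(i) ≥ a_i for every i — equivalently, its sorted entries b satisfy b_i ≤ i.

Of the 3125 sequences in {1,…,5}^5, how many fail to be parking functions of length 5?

1829

|PF(5,5)| = 1·6^4 = 1×1296 = 1296
One tuple (5,3,5,4,4) → sorted (3,4,4,5,5): b_1=3>1, not a PF.
5^5 − 1296 = 3125 − 1296 = 1829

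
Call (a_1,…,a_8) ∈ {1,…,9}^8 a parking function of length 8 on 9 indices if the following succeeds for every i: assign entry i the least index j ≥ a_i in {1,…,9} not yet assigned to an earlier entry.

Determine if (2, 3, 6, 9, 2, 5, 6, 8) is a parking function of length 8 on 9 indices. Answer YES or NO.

Order a: b = (2, 2, 3, 5, 6, 6, 8, 9).
  b_1=2 ≤ 2
  b_2=2 ≤ 3
  b_3=3 ≤ 4
  b_4=5 ≤ 5
  b_5=6 ≤ 6
  b_6=6 ≤ 7
  b_7=8 ≤ 8
  b_8=9 ≤ 9
All bounds hold ⇒ YES

YES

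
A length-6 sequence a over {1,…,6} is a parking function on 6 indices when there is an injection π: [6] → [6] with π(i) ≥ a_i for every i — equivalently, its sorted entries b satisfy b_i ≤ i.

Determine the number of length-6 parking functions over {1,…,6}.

16807

|PF(6,6)| = (7−6)·7^(6−1) = 1×16807 = 16807 (Pollak)
Check (5,3,3,1,5,1) → sorted (1,1,3,3,5,5): b_i ≤ i ∀i, a PF.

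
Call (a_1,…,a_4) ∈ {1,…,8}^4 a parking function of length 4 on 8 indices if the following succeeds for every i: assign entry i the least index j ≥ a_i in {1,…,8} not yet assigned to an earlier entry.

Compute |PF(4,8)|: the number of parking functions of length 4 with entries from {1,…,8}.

3645

#PF = (8−4+1)·(8+1)^(4−1) = 5 · 729 = 3645 [KW]
Example (4,1,8,2) → sorted (1,2,4,8): b_i ≤ 4+i ∀i, a PF.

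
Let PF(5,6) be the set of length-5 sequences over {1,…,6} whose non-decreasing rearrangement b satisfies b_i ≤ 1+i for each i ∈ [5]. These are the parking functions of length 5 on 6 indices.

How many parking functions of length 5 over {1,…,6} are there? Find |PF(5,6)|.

4802

|PF(5,6)| = (6+1−5)·(6+1)^{5−1} = 2·2401 = 4802 [KW]
E.g. (5,4,6,1,2) → sorted (1,2,4,5,6): b_i ≤ 1+i ∀i, a PF.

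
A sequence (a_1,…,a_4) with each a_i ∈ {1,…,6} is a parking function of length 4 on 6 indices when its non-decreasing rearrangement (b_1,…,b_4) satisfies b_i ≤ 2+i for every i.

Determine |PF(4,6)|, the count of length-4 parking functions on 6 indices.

#PF = (6+1−4)·(6+1)^{4−1} = 3×343 = 1029
One tuple (5,2,1,6) → sorted (1,2,5,6): b_i ≤ 2+i ∀i, a PF.

1029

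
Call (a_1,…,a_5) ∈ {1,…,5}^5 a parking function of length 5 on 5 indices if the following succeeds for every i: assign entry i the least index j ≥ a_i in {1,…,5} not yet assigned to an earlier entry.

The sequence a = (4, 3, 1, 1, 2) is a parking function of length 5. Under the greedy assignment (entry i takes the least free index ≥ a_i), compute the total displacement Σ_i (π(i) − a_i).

Σπ = 5·6/2 = 15 (π permutes [5]); Σa = 4+3+1+1+2 = 11; disp = 15−11 = 4.

4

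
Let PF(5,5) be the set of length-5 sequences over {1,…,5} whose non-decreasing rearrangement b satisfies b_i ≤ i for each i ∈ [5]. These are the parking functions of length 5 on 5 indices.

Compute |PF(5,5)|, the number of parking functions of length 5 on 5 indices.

1296

|PF(5,5)| = (5−5+1)·(5+1)^(5−1) = 1×1296 = 1296
E.g. (3,5,2,1,4) → sorted (1,2,3,4,5): b_i ≤ i ∀i, a PF.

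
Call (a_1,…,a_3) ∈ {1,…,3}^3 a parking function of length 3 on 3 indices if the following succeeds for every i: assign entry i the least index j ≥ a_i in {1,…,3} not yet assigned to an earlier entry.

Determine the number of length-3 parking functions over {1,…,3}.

16

|PF(3,3)| = (4−3)·4^(3−1) = 1·16 = 16 (Pollak)
E.g. (2,1,3) → sorted (1,2,3): b_i ≤ i ∀i, a PF.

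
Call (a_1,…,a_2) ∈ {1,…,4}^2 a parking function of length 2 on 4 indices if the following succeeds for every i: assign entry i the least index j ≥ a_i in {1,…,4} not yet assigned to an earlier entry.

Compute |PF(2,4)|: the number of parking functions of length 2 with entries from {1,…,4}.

15

|PF| = (4+1−2)·(4+1)^{2−1} = 3×5 = 15 [KW]
Example (4,1) → sorted (1,4): b_i ≤ 2+i ∀i, a PF.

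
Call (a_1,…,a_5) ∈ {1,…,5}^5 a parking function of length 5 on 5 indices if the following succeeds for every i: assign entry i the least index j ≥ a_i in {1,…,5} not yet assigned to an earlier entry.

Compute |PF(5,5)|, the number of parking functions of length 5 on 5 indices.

#PF = (6−5)·6^(5−1) = 1×1296 = 1296 [KW]
Check (1,3,4,5,1) → sorted (1,1,3,4,5): b_i ≤ i ∀i, a PF.

1296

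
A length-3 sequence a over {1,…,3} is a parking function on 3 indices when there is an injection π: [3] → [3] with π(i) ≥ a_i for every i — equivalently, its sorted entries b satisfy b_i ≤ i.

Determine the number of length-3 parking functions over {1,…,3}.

16

|PF(3,3)| = 1·4^2 = 1×16 = 16 [KW]
Example (3,1,1) → sorted (1,1,3): b_i ≤ i ∀i, a PF.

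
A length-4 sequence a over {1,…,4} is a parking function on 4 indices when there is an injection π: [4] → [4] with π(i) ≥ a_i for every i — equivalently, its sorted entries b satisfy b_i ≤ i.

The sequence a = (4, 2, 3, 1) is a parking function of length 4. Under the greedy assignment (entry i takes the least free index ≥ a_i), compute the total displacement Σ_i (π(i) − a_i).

0

Σπ = 10 ({1..4} each once); Σa = 4+2+3+1 = 10; disp = 10−10 = 0.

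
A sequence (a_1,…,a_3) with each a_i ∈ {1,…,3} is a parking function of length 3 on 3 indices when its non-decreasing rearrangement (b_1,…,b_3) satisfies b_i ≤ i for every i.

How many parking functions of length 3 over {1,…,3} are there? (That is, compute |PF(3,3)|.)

Count = (4−3)·4^(3−1) = 1·16 = 16 (Pollak)
Example (3,1,2) → sorted (1,2,3): b_i ≤ i ∀i, a PF.

16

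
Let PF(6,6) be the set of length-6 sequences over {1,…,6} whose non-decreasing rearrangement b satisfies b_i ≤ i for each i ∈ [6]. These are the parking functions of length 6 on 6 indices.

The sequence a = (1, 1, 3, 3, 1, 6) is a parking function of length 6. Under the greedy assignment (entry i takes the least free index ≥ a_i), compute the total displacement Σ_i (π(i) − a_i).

Σπ = 6·7/2 = 21 (π permutes [6]); Σa = 1+1+3+3+1+6 = 15; disp = 21−15 = 6.

6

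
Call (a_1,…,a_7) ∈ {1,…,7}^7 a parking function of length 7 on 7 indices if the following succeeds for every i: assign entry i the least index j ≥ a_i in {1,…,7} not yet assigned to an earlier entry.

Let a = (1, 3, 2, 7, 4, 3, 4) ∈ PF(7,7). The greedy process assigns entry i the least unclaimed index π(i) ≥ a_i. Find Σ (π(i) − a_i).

4

Σπ = 7·8/2 = 28 (π permutes [7]); Σa = 1+3+2+7+4+3+4 = 24; disp = 28−24 = 4.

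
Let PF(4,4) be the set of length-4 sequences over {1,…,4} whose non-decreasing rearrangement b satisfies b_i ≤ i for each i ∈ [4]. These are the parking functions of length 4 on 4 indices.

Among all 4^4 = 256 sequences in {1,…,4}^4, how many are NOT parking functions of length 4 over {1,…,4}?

#PF = 1·5^3 = 1·125 = 125 [KW]
Example (2,2,2,4) → sorted (2,2,2,4): b_1=2>1, not a PF.
4^4 − 125 = 256 − 125 = 131

131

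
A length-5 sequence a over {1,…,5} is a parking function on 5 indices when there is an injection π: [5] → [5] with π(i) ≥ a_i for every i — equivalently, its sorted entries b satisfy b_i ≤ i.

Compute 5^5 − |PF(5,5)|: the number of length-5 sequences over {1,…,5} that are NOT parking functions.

|PF(5,5)| = (5−5+1)·(5+1)^(5−1) = 1·1296 = 1296 (Konheim–Weiss)
E.g. (5,2,5,1,5) → sorted (1,2,5,5,5): b_3=5>3, not a PF.
5^5 − 1296 = 3125 − 1296 = 1829

1829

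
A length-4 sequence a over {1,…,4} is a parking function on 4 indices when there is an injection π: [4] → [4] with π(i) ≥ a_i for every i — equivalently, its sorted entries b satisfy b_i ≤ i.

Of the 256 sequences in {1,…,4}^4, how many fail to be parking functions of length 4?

131

Count = (5−4)·5^(4−1) = 1×125 = 125 [KW]
Check (4,1,4,4) → sorted (1,4,4,4): b_2=4>2, not a PF.
So 256 − 125 = 131 fail.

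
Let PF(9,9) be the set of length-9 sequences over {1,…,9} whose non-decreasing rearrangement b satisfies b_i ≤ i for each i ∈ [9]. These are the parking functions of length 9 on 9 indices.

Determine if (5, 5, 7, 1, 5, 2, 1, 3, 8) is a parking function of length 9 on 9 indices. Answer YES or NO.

Order a: b = (1, 1, 2, 3, 5, 5, 5, 7, 8).
  b_1=1 ≤ 1
  b_2=1 ≤ 2
  b_3=2 ≤ 3
  b_4=3 ≤ 4
  b_5=5 ≤ 5
  b_6=5 ≤ 6
  b_7=5 ≤ 7
  b_8=7 ≤ 8
  b_9=8 ≤ 9
All bounds hold ⇒ YES

YES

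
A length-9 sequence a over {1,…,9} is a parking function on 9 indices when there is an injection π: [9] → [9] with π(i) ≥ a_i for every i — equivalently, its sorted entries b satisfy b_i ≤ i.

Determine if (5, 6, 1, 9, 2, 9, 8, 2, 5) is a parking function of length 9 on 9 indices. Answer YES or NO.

Rearranged: b = (1, 2, 2, 5, 5, 6, 8, 9, 9).
  b_1=1 ≤ 1
  b_2=2 ≤ 2
  b_3=2 ≤ 3
  b_4=5 > 4
  fails at i=4 ⇒ NO

NO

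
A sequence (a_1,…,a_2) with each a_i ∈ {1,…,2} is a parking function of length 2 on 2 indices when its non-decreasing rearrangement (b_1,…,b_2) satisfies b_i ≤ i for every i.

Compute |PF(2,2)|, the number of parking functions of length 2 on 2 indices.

3

Count = (2+1−2)·(2+1)^{2−1} = 1 · 3 = 3
E.g. (1,1) → sorted (1,1): b_i ≤ i ∀i, a PF.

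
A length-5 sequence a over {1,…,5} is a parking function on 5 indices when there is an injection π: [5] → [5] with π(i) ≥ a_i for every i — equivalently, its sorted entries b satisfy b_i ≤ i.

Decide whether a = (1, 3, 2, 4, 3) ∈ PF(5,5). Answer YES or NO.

Rearranged: b = (1, 2, 3, 3, 4).
  b_1=1 ≤ 1
  b_2=2 ≤ 2
  b_3=3 ≤ 3
  b_4=3 ≤ 4
  b_5=4 ≤ 5
All bounds hold ⇒ YES

YES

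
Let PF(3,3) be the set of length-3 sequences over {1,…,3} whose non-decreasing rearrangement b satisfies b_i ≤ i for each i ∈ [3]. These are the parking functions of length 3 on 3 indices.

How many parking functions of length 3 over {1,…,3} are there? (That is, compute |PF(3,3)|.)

|PF| = (4−3)·4^(3−1) = 1 · 16 = 16 (Konheim–Weiss)
Check (2,1,1) → sorted (1,1,2): b_i ≤ i ∀i, a PF.

16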